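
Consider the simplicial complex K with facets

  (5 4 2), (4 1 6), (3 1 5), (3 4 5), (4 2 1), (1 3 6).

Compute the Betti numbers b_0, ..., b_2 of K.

We work with the vertex ordering 1 < 2 < 3 < 4 < 5 < 6. The simplices of K, each written with vertices in increasing order, are:

  0-simplices (6): [1], [2], [3], [4], [5], [6]
  1-simplices (12): [1,2], [1,3], [1,4], [1,5], [1,6], [2,4], [2,5], [3,4], [3,5], [3,6], [4,5], [4,6]
  2-simplices (6): [1,2,4], [1,3,5], [1,3,6], [1,4,6], [2,4,5], [3,4,5]

so the chain groups are C_0 ≅ Z^6, C_1 ≅ Z^12, C_2 ≅ Z^6.

Boundary ∂_1: C_1 → C_0 maps an edge to its endpoints' difference, ∂[p,q] = q − p.
The resulting 6×12 matrix has rank 5, and its Smith normal form has invariant factors (1,1,1,1,1).

∂_2: C_2 → C_1 maps a triangle to the signed sum of its edges. For instance
  ∂[1,2,4] = [2,4] − [1,4] + [1,2],
  ∂[3,4,5] = [4,5] − [3,5] + [3,4].
As a 12×6 matrix over Z this has rank 6, with invariant factors (1,1,1,1,1,1).

From H_k ≅ ker(∂_k) / im(∂_{k+1}) we obtain:

  H_0: rank C_0 − rank ∂_1 = 6 − 5 = 1, and the invariant factors of ∂_1 are all 1, so H_0 ≅ Z.
  H_1: rank ker ∂_1 − rank ∂_2 = (12 − 5) − 6 = 1, and the invariant factors of ∂_2 are all 1, so H_1 ≅ Z.
  H_2: rank ker ∂_2 − rank ∂_3 = (6 − 6) − 0 = 0, and there is no ∂_3, so H_2 ≅ 0.

As a check, the Euler characteristic is 6 − 12 + 6 = 0, which agrees with 1 − 1 + 0 = 0.

Hence the Betti numbers are b_0 = 1, b_1 = 1, b_2 = 0.

b_0 = 1, b_1 = 1, b_2 = 0.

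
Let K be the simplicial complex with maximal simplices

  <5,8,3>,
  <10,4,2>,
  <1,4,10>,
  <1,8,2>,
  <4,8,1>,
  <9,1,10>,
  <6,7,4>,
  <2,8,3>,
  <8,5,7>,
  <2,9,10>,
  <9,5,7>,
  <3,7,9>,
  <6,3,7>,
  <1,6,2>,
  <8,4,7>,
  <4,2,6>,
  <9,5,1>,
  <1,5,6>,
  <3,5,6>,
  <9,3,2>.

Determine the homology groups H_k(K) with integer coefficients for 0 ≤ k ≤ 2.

H_0 = Z,  H_1 = Z ⊕ Z/2Z,  H_2 = 0.

K has 10 vertices, 30 edges, 20 triangles.
rank ∂_0 = 0, rank ∂_1 = 9 ⇒ b_0 = 10 − 0 − 9 = 1; all invariant factors of ∂_1 are 1 so no torsion. So H_0 ≅ Z.
rank ∂_1 = 9, rank ∂_2 = 20 ⇒ b_1 = 30 − 9 − 20 = 1; ∂_2 has invariant factor(s) [2] giving torsion. So H_1 ≅ Z ⊕ Z/2Z.
rank ∂_2 = 20, rank ∂_3 = 0 ⇒ b_2 = 20 − 20 − 0 = 0. So H_2 ≅ 0.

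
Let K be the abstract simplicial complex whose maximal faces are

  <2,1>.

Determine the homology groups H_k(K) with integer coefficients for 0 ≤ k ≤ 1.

H_0 ≅ Z,  H_1 = 0.

Fix the vertex order 1 < 2 and write every simplex with vertices in increasing order. Then dim K = 1 and the simplices of K are:

  0-simplices (2): [1], [2]
  1-simplices (1): [1,2]

giving chain groups C_0 ≅ Z^2, C_1 ≅ Z^1.

∂_1: C_1 → C_0 sends each edge [p,q] (with p < q) to q − p.
The 2×1 boundary matrix has rank 1 and Smith normal form diag(1).

From H_k ≅ ker(∂_k) / im(∂_{k+1}) we obtain:

  H_0: rank C_0 − rank ∂_1 = 2 − 1 = 1, and the invariant factors of ∂_1 are all 1, so H_0 = Z.
  H_1: rank ker ∂_1 − rank ∂_2 = (1 − 1) − 0 = 0, and there is no ∂_2, so H_1 = 0.

As a check, the Euler characteristic is 2 − 1 = 1, which agrees with 1 − 0 = 1.
(K is a triangulation of the 1-simplex.)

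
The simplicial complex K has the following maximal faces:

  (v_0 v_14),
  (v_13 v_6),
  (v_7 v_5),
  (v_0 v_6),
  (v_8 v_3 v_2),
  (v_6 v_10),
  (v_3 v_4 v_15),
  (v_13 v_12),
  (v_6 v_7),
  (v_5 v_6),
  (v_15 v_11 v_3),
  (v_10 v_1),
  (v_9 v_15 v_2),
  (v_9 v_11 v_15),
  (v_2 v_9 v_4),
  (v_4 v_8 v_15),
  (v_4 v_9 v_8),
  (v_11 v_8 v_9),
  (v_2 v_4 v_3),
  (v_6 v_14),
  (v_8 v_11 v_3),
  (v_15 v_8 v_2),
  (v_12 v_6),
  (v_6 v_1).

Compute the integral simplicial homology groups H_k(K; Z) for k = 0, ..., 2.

H_0 ≅ Z^2,  H_1 ≅ Z^4 ⊕ Z_2,  H_2 = 0.

We work with the vertex ordering v_0 < v_1 < v_2 < v_3 < v_4 < v_5 < v_6 < v_7 < v_8 < v_9 < v_10 < v_11 < v_12 < v_13 < v_14 < v_15. The simplices of K, each written with vertices in increasing order, are:

  0-simplices (16): [v_0], [v_1], [v_2], [v_3], [v_4], [v_5], [v_6], [v_7], [v_8], [v_9], [v_10], [v_11], [v_12], [v_13], [v_14], [v_15]
  1-simplices (30): (30 of them)
  2-simplices (12): (12 of them)

Hence C_0 ≅ Z^16, C_1 ≅ Z^30, C_2 ≅ Z^12.

The boundary map ∂_1: C_1 → C_0 maps an edge to its endpoints' difference, ∂[p,q] = q − p. For instance
  ∂[v_0,v_6] = [v_6] − [v_0].
This gives a 16×30 integer matrix of rank 14; reducing to Smith normal form yields diagonal entries (1,1,1,1,1,1,1,1,1,1,1,1,1,1).

∂_2: C_2 → C_1 acts by ∂[p,q,r] = [q,r] − [p,r] + [p,q]. For instance
  ∂[v_2,v_8,v_15] = [v_8,v_15] − [v_2,v_15] + [v_2,v_8],
  ∂[v_3,v_8,v_11] = [v_8,v_11] − [v_3,v_11] + [v_3,v_8].
The 30×12 boundary matrix has rank 12 and Smith normal form diag(1,1,1,1,1,1,1,1,1,1,1,2).

Computing H_k = (kernel of ∂_k) / (image of ∂_{k+1}):

  H_0: rank C_0 − rank ∂_1 = 16 − 14 = 2, and the invariant factors of ∂_1 are all 1, so H_0 = Z^2.
  H_1: rank ker ∂_1 − rank ∂_2 = (30 − 14) − 12 = 4, and ∂_2 has invariant factor 2 > 1, so H_1 = Z^4 ⊕ Z_2.
  H_2: rank ker ∂_2 − rank ∂_3 = (12 − 12) − 0 = 0, and there is no ∂_3, so H_2 = 0.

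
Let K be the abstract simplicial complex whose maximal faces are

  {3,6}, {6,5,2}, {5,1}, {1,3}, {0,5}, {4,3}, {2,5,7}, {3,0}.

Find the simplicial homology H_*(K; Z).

H_0 = Z,  H_1 = Z^2,  H_2 = 0.

Order the vertices as 0 < 1 < 2 < 3 < 4 < 5 < 6 < 7. Listing each simplex with vertices in this order, K has dimension 2 with simplices:

  0-simplices (8): [0], [1], [2], [3], [4], [5], [6], [7]
  1-simplices (11): [0,3], [0,5], [1,3], [1,5], [2,5], [2,6], [2,7], [3,4], [3,6], [5,6], [5,7]
  2-simplices (2): [2,5,6], [2,5,7]

so the chain groups are C_0 ≅ Z^8, C_1 ≅ Z^11, C_2 ≅ Z^2.

The boundary map ∂_1: C_1 → C_0 is given by ∂[p,q] = [q] − [p]. For instance
  ∂[2,5] = [5] − [2].
The 8×11 boundary matrix has rank 7 and Smith normal form diag(1,1,1,1,1,1,1).

Boundary ∂_2: C_2 → C_1 acts by ∂[p,q,r] = [q,r] − [p,r] + [p,q]. For instance
  ∂[2,5,7] = [5,7] − [2,7] + [2,5],
  ∂[2,5,6] = [5,6] − [2,6] + [2,5].
The resulting 11×2 matrix has rank 2, and its Smith normal form has invariant factors (1,1).

Computing H_k = (kernel of ∂_k) / (image of ∂_{k+1}):

  H_0: rank C_0 − rank ∂_1 = 8 − 7 = 1, and the invariant factors of ∂_1 are all 1, so H_0 ≅ Z.
  H_1: rank ker ∂_1 − rank ∂_2 = (11 − 7) − 2 = 2, and the invariant factors of ∂_2 are all 1, so H_1 ≅ Z^2.
  H_2: rank ker ∂_2 − rank ∂_3 = (2 − 2) − 0 = 0, and there is no ∂_3, so H_2 ≅ 0.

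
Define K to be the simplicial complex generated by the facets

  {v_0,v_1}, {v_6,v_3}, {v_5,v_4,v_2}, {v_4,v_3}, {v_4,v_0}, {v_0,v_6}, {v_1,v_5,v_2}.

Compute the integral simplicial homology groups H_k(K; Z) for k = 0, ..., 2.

H_0 = Z,  H_1 = Z^2,  H_2 = 0.

Fix the vertex order v_0 < v_1 < v_2 < v_3 < v_4 < v_5 < v_6 and write every simplex with vertices in increasing order. Then dim K = 2 and the simplices of K are:

  0-simplices (7): [v_0], [v_1], [v_2], [v_3], [v_4], [v_5], [v_6]
  1-simplices (10): [v_0,v_1], [v_0,v_4], [v_0,v_6], [v_1,v_2], [v_1,v_5], [v_2,v_4], [v_2,v_5], [v_3,v_4], [v_3,v_6], [v_4,v_5]
  2-simplices (2): [v_1,v_2,v_5], [v_2,v_4,v_5]

Hence C_0 ≅ Z^7, C_1 ≅ Z^10, C_2 ≅ Z^2.

Boundary ∂_1: C_1 → C_0 is given by ∂[p,q] = [q] − [p].
The resulting 7×10 matrix has rank 6, and its Smith normal form has invariant factors (1,1,1,1,1,1).

The boundary map ∂_2: C_2 → C_1 sends each 2-simplex [p,q,r] to [q,r] − [p,r] + [p,q]. For instance
  ∂[v_2,v_4,v_5] = [v_4,v_5] − [v_2,v_5] + [v_2,v_4],
  ∂[v_1,v_2,v_5] = [v_2,v_5] − [v_1,v_5] + [v_1,v_2].
This gives a 10×2 integer matrix of rank 2; reducing to Smith normal form yields diagonal entries (1,1).

Now H_k = ker ∂_k / im ∂_{k+1}, so:

  H_0: rank C_0 − rank ∂_1 = 7 − 6 = 1, and the invariant factors of ∂_1 are all 1, so H_0 = Z.
  H_1: rank ker ∂_1 − rank ∂_2 = (10 − 6) − 2 = 2, and the invariant factors of ∂_2 are all 1, so H_1 = Z^2.
  H_2: rank ker ∂_2 − rank ∂_3 = (2 − 2) − 0 = 0, and there is no ∂_3, so H_2 = 0.

As a check, the Euler characteristic is 7 − 10 + 2 = -1, which agrees with 1 − 2 + 0 = -1.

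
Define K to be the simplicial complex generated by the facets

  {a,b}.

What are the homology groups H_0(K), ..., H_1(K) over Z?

H_0 ≅ Z,  H_1 = 0.

K has 2 vertices, 1 edge.
rank ∂_0 = 0, rank ∂_1 = 1 ⇒ b_0 = 2 − 0 − 1 = 1; all invariant factors of ∂_1 are 1 so no torsion. So H_0 ≅ Z.
rank ∂_1 = 1, rank ∂_2 = 0 ⇒ b_1 = 1 − 1 − 0 = 0. So H_1 ≅ 0.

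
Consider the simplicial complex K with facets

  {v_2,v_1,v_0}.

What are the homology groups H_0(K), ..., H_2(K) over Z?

H_0 ≅ Z,  H_1 = 0,  H_2 = 0.

Take the total order v_0 < v_1 < v_2 on the vertex set. Then K (dimension 2) consists of the simplices:

  0-simplices (3): [v_0], [v_1], [v_2]
  1-simplices (3): [v_0,v_1], [v_0,v_2], [v_1,v_2]
  2-simplices (1): [v_0,v_1,v_2]

giving chain groups C_0 ≅ Z^3, C_1 ≅ Z^3, C_2 ≅ Z^1.

Boundary ∂_1: C_1 → C_0 sends each edge [p,q] (with p < q) to q − p.
As a 3×3 matrix over Z this has rank 2, with invariant factors (1,1).

∂_2: C_2 → C_1 acts by ∂[p,q,r] = [q,r] − [p,r] + [p,q]. For instance
  ∂[v_0,v_1,v_2] = [v_1,v_2] − [v_0,v_2] + [v_0,v_1].
The 3×1 boundary matrix has rank 1 and Smith normal form diag(1).

Reading off H_k = ker ∂_k / im ∂_{k+1}:

  H_0: rank C_0 − rank ∂_1 = 3 − 2 = 1, and the invariant factors of ∂_1 are all 1, so H_0 ≅ Z.
  H_1: rank ker ∂_1 − rank ∂_2 = (3 − 2) − 1 = 0, and the invariant factors of ∂_2 are all 1, so H_1 ≅ 0.
  H_2: rank ker ∂_2 − rank ∂_3 = (1 − 1) − 0 = 0, and there is no ∂_3, so H_2 ≅ 0.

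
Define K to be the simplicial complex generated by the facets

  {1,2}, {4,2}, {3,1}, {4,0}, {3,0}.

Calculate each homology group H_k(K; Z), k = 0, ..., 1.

Take the total order 0 < 1 < 2 < 3 < 4 on the vertex set. Then K (dimension 1) consists of the simplices:

  0-simplices (5): [0], [1], [2], [3], [4]
  1-simplices (5): [0,3], [0,4], [1,2], [1,3], [2,4]

so the chain groups are C_0 ≅ Z^5, C_1 ≅ Z^5.

The boundary map ∂_1: C_1 → C_0 maps an edge to its endpoints' difference, ∂[p,q] = q − p.
As a 5×5 matrix over Z this has rank 4, with invariant factors (1,1,1,1).

From H_k ≅ ker(∂_k) / im(∂_{k+1}) we obtain:

  H_0: rank C_0 − rank ∂_1 = 5 − 4 = 1, and the invariant factors of ∂_1 are all 1, so H_0 = Z.
  H_1: rank ker ∂_1 − rank ∂_2 = (5 − 4) − 0 = 1, and there is no ∂_2, so H_1 = Z.

(K is a triangulation of the circle S^1.)

H_0 = Z,  H_1 = Z.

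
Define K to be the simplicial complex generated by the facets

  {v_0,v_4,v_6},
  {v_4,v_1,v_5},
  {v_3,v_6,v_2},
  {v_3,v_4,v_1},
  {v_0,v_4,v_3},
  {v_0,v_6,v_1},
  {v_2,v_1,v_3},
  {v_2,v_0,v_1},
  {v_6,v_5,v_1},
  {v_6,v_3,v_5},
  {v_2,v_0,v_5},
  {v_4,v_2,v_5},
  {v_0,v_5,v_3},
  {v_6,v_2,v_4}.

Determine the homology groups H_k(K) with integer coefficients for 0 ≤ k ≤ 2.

H_0 = Z,  H_1 = Z^2,  H_2 = Z.

Take the total order v_0 < v_1 < v_2 < v_3 < v_4 < v_5 < v_6 on the vertex set. Then K (dimension 2) consists of the simplices:

  0-simplices (7): [v_0], [v_1], [v_2], [v_3], [v_4], [v_5], [v_6]
  1-simplices (21): (21 of them)
  2-simplices (14): (14 of them)

so the chain groups are C_0 ≅ Z^7, C_1 ≅ Z^21, C_2 ≅ Z^14.

The boundary map ∂_1: C_1 → C_0 sends each edge [p,q] (with p < q) to q − p. For instance
  ∂[v_3,v_5] = [v_5] − [v_3].
The 7×21 boundary matrix has rank 6 and Smith normal form diag(1,1,1,1,1,1).

∂_2: C_2 → C_1 maps a triangle to the signed sum of its edges. For instance
  ∂[v_0,v_3,v_5] = [v_3,v_5] − [v_0,v_5] + [v_0,v_3],
  ∂[v_0,v_1,v_6] = [v_1,v_6] − [v_0,v_6] + [v_0,v_1].
The resulting 21×14 matrix has rank 13, and its Smith normal form has invariant factors (1,1,1,1,1,1,1,1,1,1,1,1,1).

Now H_k = ker ∂_k / im ∂_{k+1}, so:

  H_0: rank C_0 − rank ∂_1 = 7 − 6 = 1, and the invariant factors of ∂_1 are all 1, so H_0 ≅ Z.
  H_1: rank ker ∂_1 − rank ∂_2 = (21 − 6) − 13 = 2, and the invariant factors of ∂_2 are all 1, so H_1 ≅ Z^2.
  H_2: rank ker ∂_2 − rank ∂_3 = (14 − 13) − 0 = 1, and there is no ∂_3, so H_2 ≅ Z.

(K is a triangulation of the torus T^2.)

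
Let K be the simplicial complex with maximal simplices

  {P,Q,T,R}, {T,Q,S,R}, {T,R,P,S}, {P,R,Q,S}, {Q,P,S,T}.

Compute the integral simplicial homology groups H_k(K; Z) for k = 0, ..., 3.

Take the total order P < Q < R < S < T on the vertex set. Then K (dimension 3) consists of the simplices:

  0-simplices (5): P, Q, R, S, T
  1-simplices (10): PQ, PR, PS, PT, QR, QS, QT, RS, RT, ST
  2-simplices (10): PQR, PQS, PQT, PRS, PRT, PST, QRS, QRT, QST, RST
  3-simplices (5): PQRS, PQRT, PQST, PRST, QRST

Hence C_0 ≅ Z^5, C_1 ≅ Z^10, C_2 ≅ Z^10, C_3 ≅ Z^5.

∂_1: C_1 → C_0 maps an edge to its endpoints' difference, ∂[p,q] = q − p. For instance
  ∂PQ = Q − P.
As a 5×10 matrix over Z this has rank 4, with invariant factors (1,1,1,1).

The boundary map ∂_2: C_2 → C_1 maps a triangle to the signed sum of its edges. For instance
  ∂QRT = RT − QT + QR,
  ∂PRT = RT − PT + PR.
The 10×10 boundary matrix has rank 6 and Smith normal form diag(1,1,1,1,1,1).

∂_3: C_3 → C_2 sends each 3-simplex σ to the alternating sum Σ_i (−1)^i (σ with its i-th vertex removed). For instance
  ∂QRST = RST − QST + QRT − QRS,
  ∂PQRS = QRS − PRS + PQS − PQR.
As a 10×5 matrix over Z this has rank 4, with invariant factors (1,1,1,1).

Reading off H_k = ker ∂_k / im ∂_{k+1}:

  H_0: rank C_0 − rank ∂_1 = 5 − 4 = 1, and the invariant factors of ∂_1 are all 1, so H_0 ≅ Z.
  H_1: rank ker ∂_1 − rank ∂_2 = (10 − 4) − 6 = 0, and the invariant factors of ∂_2 are all 1, so H_1 ≅ 0.
  H_2: rank ker ∂_2 − rank ∂_3 = (10 − 6) − 4 = 0, and the invariant factors of ∂_3 are all 1, so H_2 ≅ 0.
  H_3: rank ker ∂_3 − rank ∂_4 = (5 − 4) − 0 = 1, and there is no ∂_4, so H_3 ≅ Z.

H_0 ≅ Z,  H_1 = 0,  H_2 = 0,  H_3 ≅ Z.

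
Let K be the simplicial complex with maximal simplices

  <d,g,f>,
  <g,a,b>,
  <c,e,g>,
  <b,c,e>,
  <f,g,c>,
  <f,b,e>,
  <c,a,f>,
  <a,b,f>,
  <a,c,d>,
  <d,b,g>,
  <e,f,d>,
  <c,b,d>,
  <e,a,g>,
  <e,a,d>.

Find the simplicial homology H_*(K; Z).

H_0 = Z,  H_1 = Z^2,  H_2 = Z.

Fix the vertex order a < b < c < d < e < f < g and write every simplex with vertices in increasing order. Then dim K = 2 and the simplices of K are:

  0-simplices (7): a, b, c, d, e, f, g
  1-simplices (21): ab, ac, ad, ae, af, ag, bc, bd, be, bf, bg, cd, ce, cf, cg, de, df, dg, ef, eg, fg
  2-simplices (14): abf, abg, acd, acf, ade, aeg, bcd, bce, bdg, bef, ceg, cfg, def, dfg

Hence C_0 ≅ Z^7, C_1 ≅ Z^21, C_2 ≅ Z^14.

Boundary ∂_1: C_1 → C_0 maps an edge to its endpoints' difference, ∂[p,q] = q − p. For instance
  ∂bg = g − b.
This gives a 7×21 integer matrix of rank 6; reducing to Smith normal form yields diagonal entries (1,1,1,1,1,1).

The boundary map ∂_2: C_2 → C_1 sends each 2-simplex [p,q,r] to [q,r] − [p,r] + [p,q]. For instance
  ∂ade = de − ae + ad,
  ∂bef = ef − bf + be.
This gives a 21×14 integer matrix of rank 13; reducing to Smith normal form yields diagonal entries (1,1,1,1,1,1,1,1,1,1,1,1,1).

Now H_k = ker ∂_k / im ∂_{k+1}, so:

  H_0: rank C_0 − rank ∂_1 = 7 − 6 = 1, and the invariant factors of ∂_1 are all 1, so H_0 ≅ Z.
  H_1: rank ker ∂_1 − rank ∂_2 = (21 − 6) − 13 = 2, and the invariant factors of ∂_2 are all 1, so H_1 ≅ Z^2.
  H_2: rank ker ∂_2 − rank ∂_3 = (14 − 13) − 0 = 1, and there is no ∂_3, so H_2 ≅ Z.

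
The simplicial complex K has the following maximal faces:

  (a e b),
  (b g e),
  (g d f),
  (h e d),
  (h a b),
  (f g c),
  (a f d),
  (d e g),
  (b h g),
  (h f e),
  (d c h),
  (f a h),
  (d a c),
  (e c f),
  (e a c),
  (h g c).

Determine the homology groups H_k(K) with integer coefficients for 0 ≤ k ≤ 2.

K has 8 vertices, 24 edges, 16 triangles.
rank ∂_0 = 0, rank ∂_1 = 7 ⇒ b_0 = 8 − 0 − 7 = 1; all invariant factors of ∂_1 are 1 so no torsion. So H_0 ≅ Z.
rank ∂_1 = 7, rank ∂_2 = 15 ⇒ b_1 = 24 − 7 − 15 = 2; all invariant factors of ∂_2 are 1 so no torsion. So H_1 ≅ Z^2.
rank ∂_2 = 15, rank ∂_3 = 0 ⇒ b_2 = 16 − 15 − 0 = 1. So H_2 ≅ Z.

H_0 = Z,  H_1 = Z^2,  H_2 = Z.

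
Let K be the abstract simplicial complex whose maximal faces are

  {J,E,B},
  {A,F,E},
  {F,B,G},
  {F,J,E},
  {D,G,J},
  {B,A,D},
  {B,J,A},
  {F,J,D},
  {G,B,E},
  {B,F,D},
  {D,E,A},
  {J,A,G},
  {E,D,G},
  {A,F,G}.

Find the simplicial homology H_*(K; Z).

H_0 ≅ Z,  H_1 ≅ Z^2,  H_2 ≅ Z.

We work with the vertex ordering A < B < D < E < F < G < J. The simplices of K, each written with vertices in increasing order, are:

  0-simplices (7): A, B, D, E, F, G, J
  1-simplices (21): AB, AD, AE, AF, AG, AJ, BD, BE, BF, BG, BJ, DE, DF, DG, DJ, EF, EG, EJ, FG, FJ, GJ
  2-simplices (14): ABD, ABJ, ADE, AEF, AFG, AGJ, BDF, BEG, BEJ, BFG, DEG, DFJ, DGJ, EFJ

Hence C_0 ≅ Z^7, C_1 ≅ Z^21, C_2 ≅ Z^14.

The boundary map ∂_1: C_1 → C_0 maps an edge to its endpoints' difference, ∂[p,q] = q − p. For instance
  ∂EG = G − E.
The resulting 7×21 matrix has rank 6, and its Smith normal form has invariant factors (1,1,1,1,1,1).

The boundary map ∂_2: C_2 → C_1 sends each 2-simplex [p,q,r] to [q,r] − [p,r] + [p,q]. For instance
  ∂ABJ = BJ − AJ + AB,
  ∂DGJ = GJ − DJ + DG.
The 21×14 boundary matrix has rank 13 and Smith normal form diag(1,1,1,1,1,1,1,1,1,1,1,1,1).

From H_k ≅ ker(∂_k) / im(∂_{k+1}) we obtain:

  H_0: rank C_0 − rank ∂_1 = 7 − 6 = 1, and the invariant factors of ∂_1 are all 1, so H_0 ≅ Z.
  H_1: rank ker ∂_1 − rank ∂_2 = (21 − 6) − 13 = 2, and the invariant factors of ∂_2 are all 1, so H_1 ≅ Z^2.
  H_2: rank ker ∂_2 − rank ∂_3 = (14 − 13) − 0 = 1, and there is no ∂_3, so H_2 ≅ Z.

(K is a triangulation of the torus T^2.)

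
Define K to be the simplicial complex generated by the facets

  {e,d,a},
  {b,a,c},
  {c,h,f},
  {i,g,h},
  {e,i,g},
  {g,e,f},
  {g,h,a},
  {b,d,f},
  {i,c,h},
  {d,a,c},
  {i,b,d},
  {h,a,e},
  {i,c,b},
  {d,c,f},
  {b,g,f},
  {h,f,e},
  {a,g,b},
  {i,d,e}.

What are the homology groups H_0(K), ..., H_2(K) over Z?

Take the total order a < b < c < d < e < f < g < h < i on the vertex set. Then K (dimension 2) consists of the simplices:

  0-simplices (9): a, b, c, d, e, f, g, h, i
  1-simplices (27): ab, ac, ad, ae, ag, ah, bc, bd, bf, bg, bi, cd, cf, ch, ci, de, df, di, ef, eg, eh, ei, fg, fh, gh, gi, hi
  2-simplices (18): abc, abg, acd, ade, aeh, agh, bci, bdf, bdi, bfg, cdf, cfh, chi, dei, efg, efh, egi, ghi

Hence C_0 ≅ Z^9, C_1 ≅ Z^27, C_2 ≅ Z^18.

The boundary map ∂_1: C_1 → C_0 is given by ∂[p,q] = [q] − [p]. For instance
  ∂bc = c − b.
The 9×27 boundary matrix has rank 8 and Smith normal form diag(1,1,1,1,1,1,1,1).

Boundary ∂_2: C_2 → C_1 sends each 2-simplex [p,q,r] to [q,r] − [p,r] + [p,q]. For instance
  ∂efg = fg − eg + ef,
  ∂abg = bg − ag + ab.
As a 27×18 matrix over Z this has rank 18, with invariant factors (1,1,1,1,1,1,1,1,1,1,1,1,1,1,1,1,1,2).

Now H_k = ker ∂_k / im ∂_{k+1}, so:

  H_0: rank C_0 − rank ∂_1 = 9 − 8 = 1, and the invariant factors of ∂_1 are all 1, so H_0 = Z.
  H_1: rank ker ∂_1 − rank ∂_2 = (27 − 8) − 18 = 1, and ∂_2 has invariant factor 2 > 1, so H_1 = Z ⊕ Z/2.
  H_2: rank ker ∂_2 − rank ∂_3 = (18 − 18) − 0 = 0, and there is no ∂_3, so H_2 = 0.

H_0 = Z,  H_1 = Z ⊕ Z/2,  H_2 = 0.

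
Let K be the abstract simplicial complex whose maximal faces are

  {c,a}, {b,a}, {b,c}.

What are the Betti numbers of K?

We work with the vertex ordering a < b < c. The simplices of K, each written with vertices in increasing order, are:

  0-simplices (3): a, b, c
  1-simplices (3): ab, ac, bc

Hence C_0 ≅ Z^3, C_1 ≅ Z^3.

∂_1: C_1 → C_0 sends each edge [p,q] (with p < q) to q − p. For instance
  ∂ac = c − a.
The resulting 3×3 matrix has rank 2, and its Smith normal form has invariant factors (1,1).

From H_k ≅ ker(∂_k) / im(∂_{k+1}) we obtain:

  H_0: rank C_0 − rank ∂_1 = 3 − 2 = 1, and the invariant factors of ∂_1 are all 1, so H_0 ≅ Z.
  H_1: rank ker ∂_1 − rank ∂_2 = (3 − 2) − 0 = 1, and there is no ∂_2, so H_1 ≅ Z.

As a check, the Euler characteristic is 3 − 3 = 0, which agrees with 1 − 1 = 0.

Hence the Betti numbers are b_0 = 1, b_1 = 1.

b_0 = 1, b_1 = 1.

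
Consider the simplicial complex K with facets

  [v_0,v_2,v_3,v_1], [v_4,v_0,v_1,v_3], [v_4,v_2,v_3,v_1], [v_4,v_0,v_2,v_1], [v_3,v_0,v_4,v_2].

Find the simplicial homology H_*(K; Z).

Take the total order v_0 < v_1 < v_2 < v_3 < v_4 on the vertex set. Then K (dimension 3) consists of the simplices:

  0-simplices (5): [v_0], [v_1], [v_2], [v_3], [v_4]
  1-simplices (10): [v_0,v_1], [v_0,v_2], [v_0,v_3], [v_0,v_4], [v_1,v_2], [v_1,v_3], [v_1,v_4], [v_2,v_3], [v_2,v_4], [v_3,v_4]
  2-simplices (10): [v_0,v_1,v_2], [v_0,v_1,v_3], [v_0,v_1,v_4], [v_0,v_2,v_3], [v_0,v_2,v_4], [v_0,v_3,v_4], [v_1,v_2,v_3], [v_1,v_2,v_4], [v_1,v_3,v_4], [v_2,v_3,v_4]
  3-simplices (5): [v_0,v_1,v_2,v_3], [v_0,v_1,v_2,v_4], [v_0,v_1,v_3,v_4], [v_0,v_2,v_3,v_4], [v_1,v_2,v_3,v_4]

Hence C_0 ≅ Z^5, C_1 ≅ Z^10, C_2 ≅ Z^10, C_3 ≅ Z^5.

∂_1: C_1 → C_0 maps an edge to its endpoints' difference, ∂[p,q] = q − p.
The resulting 5×10 matrix has rank 4, and its Smith normal form has invariant factors (1,1,1,1).

∂_2: C_2 → C_1 maps a triangle to the signed sum of its edges. For instance
  ∂[v_0,v_2,v_3] = [v_2,v_3] − [v_0,v_3] + [v_0,v_2],
  ∂[v_0,v_1,v_3] = [v_1,v_3] − [v_0,v_3] + [v_0,v_1].
As a 10×10 matrix over Z this has rank 6, with invariant factors (1,1,1,1,1,1).

The boundary map ∂_3: C_3 → C_2 sends each 3-simplex σ to the alternating sum Σ_i (−1)^i (σ with its i-th vertex removed). For instance
  ∂[v_1,v_2,v_3,v_4] = [v_2,v_3,v_4] − [v_1,v_3,v_4] + [v_1,v_2,v_4] − [v_1,v_2,v_3],
  ∂[v_0,v_2,v_3,v_4] = [v_2,v_3,v_4] − [v_0,v_3,v_4] + [v_0,v_2,v_4] − [v_0,v_2,v_3].
The resulting 10×5 matrix has rank 4, and its Smith normal form has invariant factors (1,1,1,1).

From H_k ≅ ker(∂_k) / im(∂_{k+1}) we obtain:

  H_0: rank C_0 − rank ∂_1 = 5 − 4 = 1, and the invariant factors of ∂_1 are all 1, so H_0 = Z.
  H_1: rank ker ∂_1 − rank ∂_2 = (10 − 4) − 6 = 0, and the invariant factors of ∂_2 are all 1, so H_1 = 0.
  H_2: rank ker ∂_2 − rank ∂_3 = (10 − 6) − 4 = 0, and the invariant factors of ∂_3 are all 1, so H_2 = 0.
  H_3: rank ker ∂_3 − rank ∂_4 = (5 − 4) − 0 = 1, and there is no ∂_4, so H_3 = Z.

H_0 = Z,  H_1 = 0,  H_2 = 0,  H_3 = Z.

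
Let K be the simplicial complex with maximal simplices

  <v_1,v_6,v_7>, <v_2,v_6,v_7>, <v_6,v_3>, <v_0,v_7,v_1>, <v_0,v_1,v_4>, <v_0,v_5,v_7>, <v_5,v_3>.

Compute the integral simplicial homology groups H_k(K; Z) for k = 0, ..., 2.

H_0 ≅ Z,  H_1 ≅ Z,  H_2 = 0.

Order the vertices as v_0 < v_1 < v_2 < v_3 < v_4 < v_5 < v_6 < v_7. Listing each simplex with vertices in this order, K has dimension 2 with simplices:

  0-simplices (8): [v_0], [v_1], [v_2], [v_3], [v_4], [v_5], [v_6], [v_7]
  1-simplices (13): [v_0,v_1], [v_0,v_4], [v_0,v_5], [v_0,v_7], [v_1,v_4], [v_1,v_6], [v_1,v_7], [v_2,v_6], [v_2,v_7], [v_3,v_5], [v_3,v_6], [v_5,v_7], [v_6,v_7]
  2-simplices (5): [v_0,v_1,v_4], [v_0,v_1,v_7], [v_0,v_5,v_7], [v_1,v_6,v_7], [v_2,v_6,v_7]

Hence C_0 ≅ Z^8, C_1 ≅ Z^13, C_2 ≅ Z^5.

∂_1: C_1 → C_0 sends each edge [p,q] (with p < q) to q − p.
This gives a 8×13 integer matrix of rank 7; reducing to Smith normal form yields diagonal entries (1,1,1,1,1,1,1).

∂_2: C_2 → C_1 maps a triangle to the signed sum of its edges. For instance
  ∂[v_0,v_1,v_4] = [v_1,v_4] − [v_0,v_4] + [v_0,v_1],
  ∂[v_0,v_1,v_7] = [v_1,v_7] − [v_0,v_7] + [v_0,v_1].
The resulting 13×5 matrix has rank 5, and its Smith normal form has invariant factors (1,1,1,1,1).

Now H_k = ker ∂_k / im ∂_{k+1}, so:

  H_0: rank C_0 − rank ∂_1 = 8 − 7 = 1, and the invariant factors of ∂_1 are all 1, so H_0 ≅ Z.
  H_1: rank ker ∂_1 − rank ∂_2 = (13 − 7) − 5 = 1, and the invariant factors of ∂_2 are all 1, so H_1 ≅ Z.
  H_2: rank ker ∂_2 − rank ∂_3 = (5 − 5) − 0 = 0, and there is no ∂_3, so H_2 ≅ 0.

As a check, the Euler characteristic is 8 − 13 + 5 = 0, which agrees with 1 − 1 + 0 = 0.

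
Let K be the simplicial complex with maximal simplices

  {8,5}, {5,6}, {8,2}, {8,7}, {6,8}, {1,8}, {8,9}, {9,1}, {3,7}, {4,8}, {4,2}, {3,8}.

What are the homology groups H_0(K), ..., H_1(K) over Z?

H_0 ≅ Z,  H_1 ≅ Z^4.

We work with the vertex ordering 1 < 2 < 3 < 4 < 5 < 6 < 7 < 8 < 9. The simplices of K, each written with vertices in increasing order, are:

  0-simplices (9): [1], [2], [3], [4], [5], [6], [7], [8], [9]
  1-simplices (12): [1,8], [1,9], [2,4], [2,8], [3,7], [3,8], [4,8], [5,6], [5,8], [6,8], [7,8], [8,9]

giving chain groups C_0 ≅ Z^9, C_1 ≅ Z^12.

∂_1: C_1 → C_0 is given by ∂[p,q] = [q] − [p].
This gives a 9×12 integer matrix of rank 8; reducing to Smith normal form yields diagonal entries (1,1,1,1,1,1,1,1).

Reading off H_k = ker ∂_k / im ∂_{k+1}:

  H_0: rank C_0 − rank ∂_1 = 9 − 8 = 1, and the invariant factors of ∂_1 are all 1, so H_0 ≅ Z.
  H_1: rank ker ∂_1 − rank ∂_2 = (12 − 8) − 0 = 4, and there is no ∂_2, so H_1 ≅ Z^4.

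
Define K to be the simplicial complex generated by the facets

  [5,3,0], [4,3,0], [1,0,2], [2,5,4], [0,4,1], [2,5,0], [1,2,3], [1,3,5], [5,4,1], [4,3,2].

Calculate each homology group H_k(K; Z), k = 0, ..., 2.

We work with the vertex ordering 0 < 1 < 2 < 3 < 4 < 5. The simplices of K, each written with vertices in increasing order, are:

  0-simplices (6): [0], [1], [2], [3], [4], [5]
  1-simplices (15): [0,1], [0,2], [0,3], [0,4], [0,5], [1,2], [1,3], [1,4], [1,5], [2,3], [2,4], [2,5], [3,4], [3,5], [4,5]
  2-simplices (10): [0,1,2], [0,1,4], [0,2,5], [0,3,4], [0,3,5], [1,2,3], [1,3,5], [1,4,5], [2,3,4], [2,4,5]

so the chain groups are C_0 ≅ Z^6, C_1 ≅ Z^15, C_2 ≅ Z^10.

The boundary map ∂_1: C_1 → C_0 sends each edge [p,q] (with p < q) to q − p. For instance
  ∂[0,3] = [3] − [0].
This gives a 6×15 integer matrix of rank 5; reducing to Smith normal form yields diagonal entries (1,1,1,1,1).

Boundary ∂_2: C_2 → C_1 acts by ∂[p,q,r] = [q,r] − [p,r] + [p,q]. For instance
  ∂[0,1,2] = [1,2] − [0,2] + [0,1],
  ∂[0,3,4] = [3,4] − [0,4] + [0,3].
As a 15×10 matrix over Z this has rank 10, with invariant factors (1,1,1,1,1,1,1,1,1,2).

Reading off H_k = ker ∂_k / im ∂_{k+1}:

  H_0: rank C_0 − rank ∂_1 = 6 − 5 = 1, and the invariant factors of ∂_1 are all 1, so H_0 = Z.
  H_1: rank ker ∂_1 − rank ∂_2 = (15 − 5) − 10 = 0, and ∂_2 has invariant factor 2 > 1, so H_1 = Z/2.
  H_2: rank ker ∂_2 − rank ∂_3 = (10 − 10) − 0 = 0, and there is no ∂_3, so H_2 = 0.

As a check, the Euler characteristic is 6 − 15 + 10 = 1, which agrees with 1 − 0 + 0 = 1.

H_0 ≅ Z,  H_1 ≅ Z/2,  H_2 = 0.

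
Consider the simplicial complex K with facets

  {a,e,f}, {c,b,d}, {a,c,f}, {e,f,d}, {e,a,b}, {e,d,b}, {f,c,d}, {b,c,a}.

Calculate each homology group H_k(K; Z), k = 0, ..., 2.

H_0 = Z,  H_1 = 0,  H_2 = Z.

We work with the vertex ordering a < b < c < d < e < f. The simplices of K, each written with vertices in increasing order, are:

  0-simplices (6): a, b, c, d, e, f
  1-simplices (12): ab, ac, ae, af, bc, bd, be, cd, cf, de, df, ef
  2-simplices (8): abc, abe, acf, aef, bcd, bde, cdf, def

giving chain groups C_0 ≅ Z^6, C_1 ≅ Z^12, C_2 ≅ Z^8.

The boundary map ∂_1: C_1 → C_0 maps an edge to its endpoints' difference, ∂[p,q] = q − p. For instance
  ∂af = f − a.
The resulting 6×12 matrix has rank 5, and its Smith normal form has invariant factors (1,1,1,1,1).

The boundary map ∂_2: C_2 → C_1 acts by ∂[p,q,r] = [q,r] − [p,r] + [p,q]. For instance
  ∂abe = be − ae + ab,
  ∂bcd = cd − bd + bc.
The resulting 12×8 matrix has rank 7, and its Smith normal form has invariant factors (1,1,1,1,1,1,1).

Computing H_k = (kernel of ∂_k) / (image of ∂_{k+1}):

  H_0: rank C_0 − rank ∂_1 = 6 − 5 = 1, and the invariant factors of ∂_1 are all 1, so H_0 ≅ Z.
  H_1: rank ker ∂_1 − rank ∂_2 = (12 − 5) − 7 = 0, and the invariant factors of ∂_2 are all 1, so H_1 ≅ 0.
  H_2: rank ker ∂_2 − rank ∂_3 = (8 − 7) − 0 = 1, and there is no ∂_3, so H_2 ≅ Z.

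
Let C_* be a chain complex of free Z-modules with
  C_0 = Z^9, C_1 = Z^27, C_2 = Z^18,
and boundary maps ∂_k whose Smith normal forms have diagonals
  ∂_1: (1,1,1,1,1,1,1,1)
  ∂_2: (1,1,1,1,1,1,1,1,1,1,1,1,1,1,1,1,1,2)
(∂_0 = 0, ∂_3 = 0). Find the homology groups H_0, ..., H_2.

H_0: b_0 = 9 − 0 − 8 = 1; torsion from ∂_1 factors > 1: none. So H_0 ≅ Z.
H_1: b_1 = 27 − 8 − 18 = 1; torsion from ∂_2 factors > 1: [2]. So H_1 ≅ Z ⊕ Z/2.
H_2: b_2 = 18 − 18 − 0 = 0; torsion from ∂_3 factors > 1: none. So H_2 ≅ 0.

H_0 ≅ Z,  H_1 ≅ Z ⊕ Z/2,  H_2 = 0.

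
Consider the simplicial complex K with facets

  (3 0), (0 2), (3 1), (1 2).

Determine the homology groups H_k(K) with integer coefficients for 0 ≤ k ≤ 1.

H_0 ≅ Z,  H_1 ≅ Z.

Fix the vertex order 0 < 1 < 2 < 3 and write every simplex with vertices in increasing order. Then dim K = 1 and the simplices of K are:

  0-simplices (4): [0], [1], [2], [3]
  1-simplices (4): [0,2], [0,3], [1,2], [1,3]

so the chain groups are C_0 ≅ Z^4, C_1 ≅ Z^4.

∂_1: C_1 → C_0 sends each edge [p,q] (with p < q) to q − p. For instance
  ∂[0,2] = [2] − [0].
As a 4×4 matrix over Z this has rank 3, with invariant factors (1,1,1).

Reading off H_k = ker ∂_k / im ∂_{k+1}:

  H_0: rank C_0 − rank ∂_1 = 4 − 3 = 1, and the invariant factors of ∂_1 are all 1, so H_0 ≅ Z.
  H_1: rank ker ∂_1 − rank ∂_2 = (4 − 3) − 0 = 1, and there is no ∂_2, so H_1 ≅ Z.

As a check, the Euler characteristic is 4 − 4 = 0, which agrees with 1 − 1 = 0.
(K is a triangulation of the circle S^1.)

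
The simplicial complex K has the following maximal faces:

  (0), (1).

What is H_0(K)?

H_0 = Z^2.

Fix the vertex order 0 < 1 and write every simplex with vertices in increasing order. Then dim K = 0 and the simplices of K are:

  0-simplices (2): [0], [1]

Hence C_0 ≅ Z^2.

Reading off H_k = ker ∂_k / im ∂_{k+1}:

  H_0: rank C_0 − rank ∂_1 = 2 − 0 = 2, and there is no ∂_1, so H_0 = Z^2.

(K is a triangulation of a set of 2 points.)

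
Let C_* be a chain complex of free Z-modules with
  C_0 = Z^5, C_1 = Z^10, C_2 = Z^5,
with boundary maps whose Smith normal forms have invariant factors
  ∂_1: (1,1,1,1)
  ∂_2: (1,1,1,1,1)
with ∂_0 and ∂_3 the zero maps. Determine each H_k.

H_0: b_0 = 5 − 0 − 4 = 1; torsion from ∂_1 factors > 1: none. So H_0 ≅ Z.
H_1: b_1 = 10 − 4 − 5 = 1; torsion from ∂_2 factors > 1: none. So H_1 ≅ Z.
H_2: b_2 = 5 − 5 − 0 = 0; torsion from ∂_3 factors > 1: none. So H_2 ≅ 0.

H_0 ≅ Z,  H_1 ≅ Z,  H_2 = 0.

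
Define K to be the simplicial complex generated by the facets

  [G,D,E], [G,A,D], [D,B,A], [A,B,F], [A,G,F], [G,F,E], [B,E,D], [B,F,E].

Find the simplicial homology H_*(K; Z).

We work with the vertex ordering A < B < D < E < F < G. The simplices of K, each written with vertices in increasing order, are:

  0-simplices (6): A, B, D, E, F, G
  1-simplices (12): AB, AD, AF, AG, BD, BE, BF, DE, DG, EF, EG, FG
  2-simplices (8): ABD, ABF, ADG, AFG, BDE, BEF, DEG, EFG

Hence C_0 ≅ Z^6, C_1 ≅ Z^12, C_2 ≅ Z^8.

∂_1: C_1 → C_0 sends each edge [p,q] (with p < q) to q − p.
This gives a 6×12 integer matrix of rank 5; reducing to Smith normal form yields diagonal entries (1,1,1,1,1).

∂_2: C_2 → C_1 maps a triangle to the signed sum of its edges. For instance
  ∂AFG = FG − AG + AF,
  ∂BEF = EF − BF + BE.
The 12×8 boundary matrix has rank 7 and Smith normal form diag(1,1,1,1,1,1,1).

From H_k ≅ ker(∂_k) / im(∂_{k+1}) we obtain:

  H_0: rank C_0 − rank ∂_1 = 6 − 5 = 1, and the invariant factors of ∂_1 are all 1, so H_0 = Z.
  H_1: rank ker ∂_1 − rank ∂_2 = (12 − 5) − 7 = 0, and the invariant factors of ∂_2 are all 1, so H_1 = 0.
  H_2: rank ker ∂_2 − rank ∂_3 = (8 − 7) − 0 = 1, and there is no ∂_3, so H_2 = Z.

H_0 ≅ Z,  H_1 = 0,  H_2 ≅ Z.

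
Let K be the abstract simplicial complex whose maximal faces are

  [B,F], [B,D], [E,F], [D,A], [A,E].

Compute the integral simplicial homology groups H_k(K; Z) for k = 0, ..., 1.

K has 5 vertices, 5 edges.
rank ∂_0 = 0, rank ∂_1 = 4 ⇒ b_0 = 5 − 0 − 4 = 1; all invariant factors of ∂_1 are 1 so no torsion. So H_0 = Z.
rank ∂_1 = 4, rank ∂_2 = 0 ⇒ b_1 = 5 − 4 − 0 = 1. So H_1 = Z.

H_0 ≅ Z,  H_1 ≅ Z.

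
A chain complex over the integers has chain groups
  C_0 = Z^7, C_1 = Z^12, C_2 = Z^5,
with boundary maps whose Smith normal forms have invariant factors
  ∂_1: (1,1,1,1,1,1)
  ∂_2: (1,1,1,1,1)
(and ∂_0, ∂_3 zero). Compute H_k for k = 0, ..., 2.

H_0 = Z,  H_1 = Z,  H_2 = 0.

H_0: b_0 = 7 − 0 − 6 = 1; torsion from ∂_1 factors > 1: none. So H_0 = Z.
H_1: b_1 = 12 − 6 − 5 = 1; torsion from ∂_2 factors > 1: none. So H_1 = Z.
H_2: b_2 = 5 − 5 − 0 = 0; torsion from ∂_3 factors > 1: none. So H_2 = 0.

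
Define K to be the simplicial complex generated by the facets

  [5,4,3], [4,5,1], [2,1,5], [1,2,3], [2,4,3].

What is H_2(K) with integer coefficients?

Fix the vertex order 1 < 2 < 3 < 4 < 5 and write every simplex with vertices in increasing order. Then dim K = 2 and the simplices of K are:

  0-simplices (5): [1], [2], [3], [4], [5]
  1-simplices (10): [1,2], [1,3], [1,4], [1,5], [2,3], [2,4], [2,5], [3,4], [3,5], [4,5]
  2-simplices (5): [1,2,3], [1,2,5], [1,4,5], [2,3,4], [3,4,5]

Hence C_0 ≅ Z^5, C_1 ≅ Z^10, C_2 ≅ Z^5.

The boundary map ∂_1: C_1 → C_0 maps an edge to its endpoints' difference, ∂[p,q] = q − p.
This gives a 5×10 integer matrix of rank 4; reducing to Smith normal form yields diagonal entries (1,1,1,1).

Boundary ∂_2: C_2 → C_1 acts by ∂[p,q,r] = [q,r] − [p,r] + [p,q]. For instance
  ∂[3,4,5] = [4,5] − [3,5] + [3,4],
  ∂[2,3,4] = [3,4] − [2,4] + [2,3].
As a 10×5 matrix over Z this has rank 5, with invariant factors (1,1,1,1,1).

Now H_k = ker ∂_k / im ∂_{k+1}, so:

  H_2: rank ker ∂_2 − rank ∂_3 = (5 − 5) − 0 = 0, and there is no ∂_3, so H_2 ≅ 0.

H_2 ≅ 0.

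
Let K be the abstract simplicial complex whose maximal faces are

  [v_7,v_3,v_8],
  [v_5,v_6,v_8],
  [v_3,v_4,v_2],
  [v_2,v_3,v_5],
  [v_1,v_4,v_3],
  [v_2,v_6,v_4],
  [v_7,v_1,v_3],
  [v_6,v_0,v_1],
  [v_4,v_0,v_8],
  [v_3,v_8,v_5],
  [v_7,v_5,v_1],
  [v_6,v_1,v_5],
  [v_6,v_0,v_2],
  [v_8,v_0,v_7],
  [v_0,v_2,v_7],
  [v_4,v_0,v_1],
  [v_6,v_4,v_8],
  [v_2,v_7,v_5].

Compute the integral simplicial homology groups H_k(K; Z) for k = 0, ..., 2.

H_0 ≅ Z,  H_1 ≅ Z × Z/2,  H_2 = 0.

We work with the vertex ordering v_0 < v_1 < v_2 < v_3 < v_4 < v_5 < v_6 < v_7 < v_8. The simplices of K, each written with vertices in increasing order, are:

  0-simplices (9): [v_0], [v_1], [v_2], [v_3], [v_4], [v_5], [v_6], [v_7], [v_8]
  1-simplices (27): (27 of them)
  2-simplices (18): (18 of them)

Hence C_0 ≅ Z^9, C_1 ≅ Z^27, C_2 ≅ Z^18.

Boundary ∂_1: C_1 → C_0 maps an edge to its endpoints' difference, ∂[p,q] = q − p.
The 9×27 boundary matrix has rank 8 and Smith normal form diag(1,1,1,1,1,1,1,1).

∂_2: C_2 → C_1 maps a triangle to the signed sum of its edges. For instance
  ∂[v_0,v_7,v_8] = [v_7,v_8] − [v_0,v_8] + [v_0,v_7],
  ∂[v_3,v_7,v_8] = [v_7,v_8] − [v_3,v_8] + [v_3,v_7].
This gives a 27×18 integer matrix of rank 18; reducing to Smith normal form yields diagonal entries (1,1,1,1,1,1,1,1,1,1,1,1,1,1,1,1,1,2).

Computing H_k = (kernel of ∂_k) / (image of ∂_{k+1}):

  H_0: rank C_0 − rank ∂_1 = 9 − 8 = 1, and the invariant factors of ∂_1 are all 1, so H_0 = Z.
  H_1: rank ker ∂_1 − rank ∂_2 = (27 − 8) − 18 = 1, and ∂_2 has invariant factor 2 > 1, so H_1 = Z × Z/2.
  H_2: rank ker ∂_2 − rank ∂_3 = (18 − 18) − 0 = 0, and there is no ∂_3, so H_2 = 0.

As a check, the Euler characteristic is 9 − 27 + 18 = 0, which agrees with 1 − 1 + 0 = 0.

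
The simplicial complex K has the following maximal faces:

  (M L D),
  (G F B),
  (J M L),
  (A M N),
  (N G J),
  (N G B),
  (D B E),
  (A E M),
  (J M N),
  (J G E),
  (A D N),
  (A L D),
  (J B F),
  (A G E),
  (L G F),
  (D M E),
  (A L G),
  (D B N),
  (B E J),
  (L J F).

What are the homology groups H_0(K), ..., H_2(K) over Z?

H_0 = Z,  H_1 = Z ⊕ Z_2,  H_2 = 0.

K has 10 vertices, 30 edges, 20 triangles.
rank ∂_0 = 0, rank ∂_1 = 9 ⇒ b_0 = 10 − 0 − 9 = 1; all invariant factors of ∂_1 are 1 so no torsion. So H_0 ≅ Z.
rank ∂_1 = 9, rank ∂_2 = 20 ⇒ b_1 = 30 − 9 − 20 = 1; ∂_2 has invariant factor(s) [2] giving torsion. So H_1 ≅ Z ⊕ Z_2.
rank ∂_2 = 20, rank ∂_3 = 0 ⇒ b_2 = 20 − 20 − 0 = 0. So H_2 ≅ 0.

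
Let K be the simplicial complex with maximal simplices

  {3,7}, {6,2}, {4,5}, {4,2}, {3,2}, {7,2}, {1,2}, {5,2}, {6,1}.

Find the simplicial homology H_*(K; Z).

H_0 ≅ Z,  H_1 ≅ Z^3.

K has 7 vertices, 9 edges.
rank ∂_0 = 0, rank ∂_1 = 6 ⇒ b_0 = 7 − 0 − 6 = 1; all invariant factors of ∂_1 are 1 so no torsion. So H_0 = Z.
rank ∂_1 = 6, rank ∂_2 = 0 ⇒ b_1 = 9 − 6 − 0 = 3. So H_1 = Z^3.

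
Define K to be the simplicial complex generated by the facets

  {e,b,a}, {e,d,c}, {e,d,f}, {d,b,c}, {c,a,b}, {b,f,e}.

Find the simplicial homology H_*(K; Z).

H_0 ≅ Z,  H_1 ≅ Z,  H_2 = 0.

Order the vertices as a < b < c < d < e < f. Listing each simplex with vertices in this order, K has dimension 2 with simplices:

  0-simplices (6): a, b, c, d, e, f
  1-simplices (12): ab, ac, ae, bc, bd, be, bf, cd, ce, de, df, ef
  2-simplices (6): abc, abe, bcd, bef, cde, def

giving chain groups C_0 ≅ Z^6, C_1 ≅ Z^12, C_2 ≅ Z^6.

Boundary ∂_1: C_1 → C_0 sends each edge [p,q] (with p < q) to q − p.
As a 6×12 matrix over Z this has rank 5, with invariant factors (1,1,1,1,1).

Boundary ∂_2: C_2 → C_1 sends each 2-simplex [p,q,r] to [q,r] − [p,r] + [p,q]. For instance
  ∂cde = de − ce + cd,
  ∂abe = be − ae + ab.
This gives a 12×6 integer matrix of rank 6; reducing to Smith normal form yields diagonal entries (1,1,1,1,1,1).

Reading off H_k = ker ∂_k / im ∂_{k+1}:

  H_0: rank C_0 − rank ∂_1 = 6 − 5 = 1, and the invariant factors of ∂_1 are all 1, so H_0 ≅ Z.
  H_1: rank ker ∂_1 − rank ∂_2 = (12 − 5) − 6 = 1, and the invariant factors of ∂_2 are all 1, so H_1 ≅ Z.
  H_2: rank ker ∂_2 − rank ∂_3 = (6 − 6) − 0 = 0, and there is no ∂_3, so H_2 ≅ 0.

As a check, the Euler characteristic is 6 − 12 + 6 = 0, which agrees with 1 − 1 + 0 = 0.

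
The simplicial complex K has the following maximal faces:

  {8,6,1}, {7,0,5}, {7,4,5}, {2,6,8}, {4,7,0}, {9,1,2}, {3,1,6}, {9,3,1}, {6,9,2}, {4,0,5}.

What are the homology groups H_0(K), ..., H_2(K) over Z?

We work with the vertex ordering 0 < 1 < 2 < 3 < 4 < 5 < 6 < 7 < 8 < 9. The simplices of K, each written with vertices in increasing order, are:

  0-simplices (10): [0], [1], [2], [3], [4], [5], [6], [7], [8], [9]
  1-simplices (18): [0,4], [0,5], [0,7], [1,2], [1,3], [1,6], [1,8], [1,9], [2,6], [2,8], [2,9], [3,6], [3,9], [4,5], [4,7], [5,7], [6,8], [6,9]
  2-simplices (10): [0,4,5], [0,4,7], [0,5,7], [1,2,9], [1,3,6], [1,3,9], [1,6,8], [2,6,8], [2,6,9], [4,5,7]

Hence C_0 ≅ Z^10, C_1 ≅ Z^18, C_2 ≅ Z^10.

Boundary ∂_1: C_1 → C_0 sends each edge [p,q] (with p < q) to q − p. For instance
  ∂[6,8] = [8] − [6].
The resulting 10×18 matrix has rank 8, and its Smith normal form has invariant factors (1,1,1,1,1,1,1,1).

Boundary ∂_2: C_2 → C_1 maps a triangle to the signed sum of its edges. For instance
  ∂[0,4,5] = [4,5] − [0,5] + [0,4],
  ∂[0,5,7] = [5,7] − [0,7] + [0,5].
As a 18×10 matrix over Z this has rank 9, with invariant factors (1,1,1,1,1,1,1,1,1).

Now H_k = ker ∂_k / im ∂_{k+1}, so:

  H_0: rank C_0 − rank ∂_1 = 10 − 8 = 2, and the invariant factors of ∂_1 are all 1, so H_0 ≅ Z^2.
  H_1: rank ker ∂_1 − rank ∂_2 = (18 − 8) − 9 = 1, and the invariant factors of ∂_2 are all 1, so H_1 ≅ Z.
  H_2: rank ker ∂_2 − rank ∂_3 = (10 − 9) − 0 = 1, and there is no ∂_3, so H_2 ≅ Z.

As a check, the Euler characteristic is 10 − 18 + 10 = 2, which agrees with 2 − 1 + 1 = 2.

H_0 ≅ Z^2,  H_1 ≅ Z,  H_2 ≅ Z.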